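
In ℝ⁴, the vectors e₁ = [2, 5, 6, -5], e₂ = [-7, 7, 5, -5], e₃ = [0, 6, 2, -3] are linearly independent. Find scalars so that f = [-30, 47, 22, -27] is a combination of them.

f = -e₁ + 4e₂ + 4e₃

Write f = c₁e₁ + … + c₃e₃ and equate components.
Back-substitution yields (c₁, c₂, c₃) = (-1, 4, 4).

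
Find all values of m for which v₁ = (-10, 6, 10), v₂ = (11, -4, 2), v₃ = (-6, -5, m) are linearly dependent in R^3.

Dependence holds iff the 3×3 matrix [v₁ v₂ v₃] is singular.
Expanding, det = -26*m - 962.
This vanishes exactly when m = -37.

m = -37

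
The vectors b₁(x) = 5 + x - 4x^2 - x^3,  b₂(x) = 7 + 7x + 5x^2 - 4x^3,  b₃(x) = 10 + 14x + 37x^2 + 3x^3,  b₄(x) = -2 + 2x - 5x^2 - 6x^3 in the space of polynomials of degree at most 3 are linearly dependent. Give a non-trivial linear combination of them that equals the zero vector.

3b₁ - 3b₂ + b₃ + 2b₄ = 0

Write each element as a vector in ℝ⁴ using {1, x, …, x^3}.
Solve the homogeneous system with b₁, b₂, b₃, b₄ as columns by row-reducing the coefficient matrix.
The free variable yields coefficients (3, -3, 1, 2) (any nonzero multiple also works).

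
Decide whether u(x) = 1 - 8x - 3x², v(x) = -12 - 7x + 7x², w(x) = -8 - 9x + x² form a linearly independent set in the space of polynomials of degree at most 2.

Take coordinates with respect to the standard basis {1, x, x²}.
Row-reduce the matrix whose columns are u, v, w.
The reduction yields 3 nonzero rows, so the rank is 3.
Since rank = 3 (the number of vectors), the set is linearly independent.

linearly independent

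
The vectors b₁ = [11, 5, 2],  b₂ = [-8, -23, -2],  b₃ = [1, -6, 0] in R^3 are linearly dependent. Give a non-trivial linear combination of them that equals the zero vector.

Solve the homogeneous system with b₁, b₂, b₃ as columns by row-reducing the coefficient matrix.
A generator of the null space is (1, 1, -3).

b₁ + b₂ - 3b₃ = 0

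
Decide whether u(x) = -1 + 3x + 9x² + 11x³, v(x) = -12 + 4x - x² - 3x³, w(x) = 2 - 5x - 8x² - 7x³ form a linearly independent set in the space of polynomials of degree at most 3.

linearly independent

Take coordinates with respect to the standard basis {1, x, …, x³}.
Row-reduce the matrix whose columns are u, v, w.
The reduction yields 3 nonzero rows, so the rank is 3.
Since rank = 3 (the number of vectors), the set is linearly independent.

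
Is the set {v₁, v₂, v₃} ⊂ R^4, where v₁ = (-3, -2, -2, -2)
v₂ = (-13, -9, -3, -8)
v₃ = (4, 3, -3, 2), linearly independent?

linearly dependent

Place the vectors as rows of a 3×4 matrix and reduce to echelon form.
The reduction yields 2 nonzero rows, so the rank is 2.
Since rank 2 < 3, the set is linearly dependent.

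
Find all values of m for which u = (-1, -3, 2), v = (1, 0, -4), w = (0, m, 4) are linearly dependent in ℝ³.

m = 6

Dependence holds iff the 3×3 matrix [u v w] is singular.
Cofactor expansion gives det = 12 - 2*m.
Setting this to zero gives m = 6.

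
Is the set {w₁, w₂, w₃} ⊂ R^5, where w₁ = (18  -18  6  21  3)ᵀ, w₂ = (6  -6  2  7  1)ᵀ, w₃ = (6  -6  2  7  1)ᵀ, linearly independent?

Row-reduce the matrix whose columns are w₁, w₂, w₃.
The reduction yields 1 nonzero row, so the rank is 1.
Since rank 1 < 3, the set is linearly dependent.
Indeed w₁ - 3w₂ = 0.

linearly dependent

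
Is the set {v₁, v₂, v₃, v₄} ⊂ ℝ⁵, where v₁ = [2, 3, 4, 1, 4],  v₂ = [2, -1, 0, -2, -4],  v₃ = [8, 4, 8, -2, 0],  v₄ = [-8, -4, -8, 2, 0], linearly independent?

linearly dependent

Row-reduce the matrix whose columns are v₁, v₂, v₃, v₄.
The reduction yields 2 nonzero rows, so the rank is 2.
Since rank 2 < 4, the set is linearly dependent.
Indeed 2v₁ + 2v₂ - v₃ = 0.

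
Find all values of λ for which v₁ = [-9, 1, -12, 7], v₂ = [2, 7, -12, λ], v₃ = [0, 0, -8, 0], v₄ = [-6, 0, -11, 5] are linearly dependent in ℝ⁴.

λ = -31/6

Place the vectors as rows of a 4×4 matrix; dependence ⇔ determinant zero.
The determinant works out to 48*λ + 248.
This vanishes exactly when λ = -31/6.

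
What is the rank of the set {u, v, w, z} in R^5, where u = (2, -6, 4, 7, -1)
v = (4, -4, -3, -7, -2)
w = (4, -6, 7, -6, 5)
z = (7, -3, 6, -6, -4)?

Form the matrix with u, v, w, z as columns and reduce.
Reduction leaves 4 leading entries, giving rank 4.

4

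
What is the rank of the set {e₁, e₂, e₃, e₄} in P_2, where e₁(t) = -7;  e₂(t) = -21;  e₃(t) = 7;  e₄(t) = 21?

Represent each element by its coordinate vector in ℝ³.
Put the 3×4 matrix [e₁|e₂|e₃|e₄] into echelon form.
The echelon form has 1 nonzero row, so the rank is 1.
(With 4 elements in a 3-dimensional space the rank is at most 3.)

1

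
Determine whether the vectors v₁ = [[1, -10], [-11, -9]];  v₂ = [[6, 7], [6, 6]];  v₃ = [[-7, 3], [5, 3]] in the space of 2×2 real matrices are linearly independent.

Take coordinates with respect to the standard basis {E₁₁, E₁₂, E₂₁, E₂₂}.
Row-reduce the matrix whose columns are v₁, v₂, v₃.
The reduction yields 2 nonzero rows, so the rank is 2.
Since rank 2 < 3, the set is linearly dependent.
Indeed v₁ + v₂ + v₃ = 0.

linearly dependent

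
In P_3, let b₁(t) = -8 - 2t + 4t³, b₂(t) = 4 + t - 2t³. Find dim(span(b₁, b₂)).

Represent each element by its coordinate vector in ℝ⁴.
Put the 4×2 matrix [b₁|b₂] into echelon form.
There is 1 pivot column, so rank = 1.

1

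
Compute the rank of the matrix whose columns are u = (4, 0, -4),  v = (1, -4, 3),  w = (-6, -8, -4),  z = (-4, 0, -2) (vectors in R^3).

Apply Gaussian elimination to the matrix whose rows are u, v, w, z.
Reduction leaves 3 leading entries, giving rank 3.
(With 4 elements in a 3-dimensional space the rank is at most 3.)

rank 3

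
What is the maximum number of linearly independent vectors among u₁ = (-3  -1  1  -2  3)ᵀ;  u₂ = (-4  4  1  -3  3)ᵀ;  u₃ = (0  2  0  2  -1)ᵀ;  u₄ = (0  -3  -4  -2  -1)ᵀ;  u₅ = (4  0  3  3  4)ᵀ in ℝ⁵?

Apply Gaussian elimination to the matrix whose rows are u₁, u₂, u₃, u₄, u₅.
Exactly 5 pivots survive; hence the rank is 5.

5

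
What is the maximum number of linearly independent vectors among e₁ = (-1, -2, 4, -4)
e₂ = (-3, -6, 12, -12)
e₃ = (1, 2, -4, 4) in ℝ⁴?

1

Put the 4×3 matrix [e₁|e₂|e₃] into echelon form.
Exactly 1 pivot survives; hence the rank is 1.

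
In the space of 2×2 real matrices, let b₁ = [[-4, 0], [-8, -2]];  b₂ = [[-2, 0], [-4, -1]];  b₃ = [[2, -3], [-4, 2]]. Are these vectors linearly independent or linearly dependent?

linearly dependent

Write each element as a coordinate vector in ℝ⁴ using {E₁₁, E₁₂, E₂₁, E₂₂}.
Place the vectors as rows of a 3×4 matrix and reduce to echelon form.
The reduction yields 2 nonzero rows, so the rank is 2.
Since rank 2 < 3, the set is linearly dependent.
Indeed b₁ - 2b₂ = 0.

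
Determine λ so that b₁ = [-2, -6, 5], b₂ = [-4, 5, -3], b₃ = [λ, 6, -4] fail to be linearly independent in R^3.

λ = -20/7

The vectors are dependent exactly when the determinant of the matrix with rows b₁, b₂, b₃ vanishes.
Expanding, det = -7*λ - 20.
Setting this to zero gives λ = -20/7.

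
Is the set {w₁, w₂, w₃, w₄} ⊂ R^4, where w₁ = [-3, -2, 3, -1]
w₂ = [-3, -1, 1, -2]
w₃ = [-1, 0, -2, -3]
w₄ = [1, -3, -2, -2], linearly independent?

Form the 4×4 matrix with these as columns; its determinant is 20.
A nonzero determinant means the columns are linearly independent.

linearly independent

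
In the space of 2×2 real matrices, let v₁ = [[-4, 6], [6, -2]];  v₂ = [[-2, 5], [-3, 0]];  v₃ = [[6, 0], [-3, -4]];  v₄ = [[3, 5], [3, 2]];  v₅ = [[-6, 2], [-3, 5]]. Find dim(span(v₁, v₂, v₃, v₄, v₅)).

Use coordinates relative to {E₁₁, E₁₂, E₂₁, E₂₂}.
Put the 4×5 matrix [v₁|v₂|v₃|v₄|v₅] into echelon form.
The echelon form has 4 nonzero rows, so the rank is 4.
(With 5 elements in a 4-dimensional space the rank is at most 4.)

4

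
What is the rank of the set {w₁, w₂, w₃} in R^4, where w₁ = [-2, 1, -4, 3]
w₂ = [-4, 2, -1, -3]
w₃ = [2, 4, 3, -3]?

rank 3

Apply Gaussian elimination to the matrix whose rows are w₁, w₂, w₃.
Exactly 3 pivots survive; hence the rank is 3.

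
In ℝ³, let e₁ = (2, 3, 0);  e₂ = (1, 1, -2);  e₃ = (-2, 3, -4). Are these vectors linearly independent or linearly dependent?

linearly independent

Place the vectors as rows of a 3×3 matrix and reduce to echelon form.
The reduction yields 3 nonzero rows, so the rank is 3.
Since rank = 3 (the number of vectors), the set is linearly independent.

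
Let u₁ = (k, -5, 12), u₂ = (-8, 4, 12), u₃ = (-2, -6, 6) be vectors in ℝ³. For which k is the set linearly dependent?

k = -23/4

Place the vectors as rows of a 3×3 matrix; dependence ⇔ determinant zero.
Expanding, det = 96*k + 552.
Setting this to zero gives k = -23/4.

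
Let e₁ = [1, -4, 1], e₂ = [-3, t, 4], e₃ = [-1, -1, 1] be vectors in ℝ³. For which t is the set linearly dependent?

t = -11/2

Dependence holds iff the 3×3 matrix [e₁ e₂ e₃] is singular.
The determinant works out to 2*t + 11.
Solving 2*t + 11 = 0 yields t = -11/2.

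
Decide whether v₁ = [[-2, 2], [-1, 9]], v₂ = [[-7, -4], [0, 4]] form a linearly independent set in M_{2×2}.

Write each element as a coordinate vector in ℝ⁴ using {E₁₁, E₁₂, E₂₁, E₂₂}.
Row-reduce the matrix whose columns are v₁, v₂.
The reduction yields 2 nonzero rows, so the rank is 2.
Since rank = 2 (the number of vectors), the set is linearly independent.

linearly independent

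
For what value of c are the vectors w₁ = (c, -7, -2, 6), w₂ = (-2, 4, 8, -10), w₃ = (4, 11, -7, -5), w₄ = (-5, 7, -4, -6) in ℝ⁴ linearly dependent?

Place the vectors as rows of a 4×4 matrix; dependence ⇔ determinant zero.
Expanding, det = 286*c + 2002.
Solving 286*c + 2002 = 0 yields c = -7.

c = -7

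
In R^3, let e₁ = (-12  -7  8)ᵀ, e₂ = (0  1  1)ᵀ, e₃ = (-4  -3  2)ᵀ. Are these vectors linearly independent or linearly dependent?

Place the vectors as rows of a 3×3 matrix and reduce to echelon form.
The reduction yields 2 nonzero rows, so the rank is 2.
Since rank 2 < 3, the set is linearly dependent.

linearly dependent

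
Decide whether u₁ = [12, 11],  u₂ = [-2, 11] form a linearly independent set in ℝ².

linearly independent

Place the vectors as rows of a 2×2 matrix and reduce to echelon form.
The reduction yields 2 nonzero rows, so the rank is 2.
Since rank = 2 (the number of vectors), the set is linearly independent.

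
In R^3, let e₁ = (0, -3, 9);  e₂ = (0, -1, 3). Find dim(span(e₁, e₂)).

Row-reduce the 2×3 matrix with these as rows.
Exactly 1 pivot survives; hence the rank is 1.

dim = 1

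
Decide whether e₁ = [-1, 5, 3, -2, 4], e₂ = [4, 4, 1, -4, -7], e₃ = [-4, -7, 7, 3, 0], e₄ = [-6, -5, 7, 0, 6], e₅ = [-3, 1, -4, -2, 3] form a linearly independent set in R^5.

linearly independent

Place the vectors as rows of a 5×5 matrix and reduce to echelon form.
The reduction yields 5 nonzero rows, so the rank is 5.
Since rank = 5 (the number of vectors), the set is linearly independent.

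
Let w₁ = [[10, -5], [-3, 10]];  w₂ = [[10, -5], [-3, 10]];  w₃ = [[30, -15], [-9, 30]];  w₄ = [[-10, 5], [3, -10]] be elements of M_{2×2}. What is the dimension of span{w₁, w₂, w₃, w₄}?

Represent each element by its coordinate vector in ℝ⁴.
Row-reduce the 4×4 matrix with these as rows.
Exactly 1 pivot survives; hence the rank is 1.

1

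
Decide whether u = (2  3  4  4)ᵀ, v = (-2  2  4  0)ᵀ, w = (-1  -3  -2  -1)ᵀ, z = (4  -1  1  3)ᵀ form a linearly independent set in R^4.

linearly independent

Row-reduce the matrix whose columns are u, v, w, z.
The reduction yields 4 nonzero rows, so the rank is 4.
Since rank = 4 (the number of vectors), the set is linearly independent.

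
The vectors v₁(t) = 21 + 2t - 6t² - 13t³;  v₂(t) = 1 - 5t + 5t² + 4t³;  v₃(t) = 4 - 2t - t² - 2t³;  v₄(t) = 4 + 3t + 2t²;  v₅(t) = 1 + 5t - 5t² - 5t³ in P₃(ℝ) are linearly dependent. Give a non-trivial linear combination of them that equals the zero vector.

Write each element as a vector in ℝ⁴ using {1, t, …, t³}.
Write the vectors as columns of a matrix and find a nonzero vector in its null space.
A generator of the null space is (1, -2, -3, -1, -3).

v₁ - 2v₂ - 3v₃ - v₄ - 3v₅ = 0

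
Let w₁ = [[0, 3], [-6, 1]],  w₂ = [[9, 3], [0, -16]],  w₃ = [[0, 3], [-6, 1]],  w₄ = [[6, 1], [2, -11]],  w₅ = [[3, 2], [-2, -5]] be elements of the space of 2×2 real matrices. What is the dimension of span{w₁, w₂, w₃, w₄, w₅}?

dim = 2

Pass to coordinate vectors with respect to the basis {E₁₁, E₁₂, E₂₁, E₂₂}.
Put the 4×5 matrix [w₁|w₂|w₃|w₄|w₅] into echelon form.
The echelon form has 2 nonzero rows, so the rank is 2.
(With 5 elements in a 4-dimensional space the rank is at most 4.)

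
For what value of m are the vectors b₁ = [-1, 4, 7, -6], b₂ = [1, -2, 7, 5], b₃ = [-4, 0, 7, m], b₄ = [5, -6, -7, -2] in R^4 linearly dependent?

Dependence holds iff the 4×4 matrix [b₁ b₂ b₃ b₄] is singular.
Expanding, det = 2310 - 140*m.
Solving 2310 - 140*m = 0 yields m = 33/2.

m = 33/2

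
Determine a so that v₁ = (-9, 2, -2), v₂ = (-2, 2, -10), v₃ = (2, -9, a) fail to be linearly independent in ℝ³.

a = 53

Place the vectors as rows of a 3×3 matrix; dependence ⇔ determinant zero.
Cofactor expansion gives det = 742 - 14*a.
Solving 742 - 14*a = 0 yields a = 53.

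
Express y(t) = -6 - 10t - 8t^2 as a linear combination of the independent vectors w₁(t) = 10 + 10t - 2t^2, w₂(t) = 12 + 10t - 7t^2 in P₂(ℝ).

y = -3w₁ + 2w₂

Work in coordinates with respect to the standard basis {1, t, t^2}.
Write y = a₁w₁ + a₂w₂ and equate components.
Row-reducing the augmented matrix gives the unique coefficients (a₁, a₂) = (-3, 2).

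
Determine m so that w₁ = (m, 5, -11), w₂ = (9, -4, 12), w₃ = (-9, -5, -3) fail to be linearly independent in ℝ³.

m = -27/4

The set is linearly dependent precisely when det[w₁; w₂; w₃] = 0.
Expanding, det = 72*m + 486.
Setting this to zero gives m = -27/4.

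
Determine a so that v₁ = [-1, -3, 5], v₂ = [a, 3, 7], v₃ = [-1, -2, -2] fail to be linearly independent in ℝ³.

a = 7/4

Dependence holds iff the 3×3 matrix [v₁ v₂ v₃] is singular.
Expanding, det = 28 - 16*a.
This vanishes exactly when a = 7/4.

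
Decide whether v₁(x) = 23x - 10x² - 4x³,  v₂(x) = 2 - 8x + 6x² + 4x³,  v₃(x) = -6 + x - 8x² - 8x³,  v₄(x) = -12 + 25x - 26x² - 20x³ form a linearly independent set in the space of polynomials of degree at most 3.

Write each element as a coordinate vector in ℝ⁴ using {1, x, …, x³}.
The matrix [v₁|v₂|v₃|v₄] has determinant 0.
A zero determinant means the columns are linearly dependent.
Indeed v₁ + 3v₂ + v₃ = 0.

linearly dependent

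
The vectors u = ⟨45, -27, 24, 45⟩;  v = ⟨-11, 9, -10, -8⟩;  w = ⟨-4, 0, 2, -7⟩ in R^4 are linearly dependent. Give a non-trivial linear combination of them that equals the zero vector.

u + 3v + 3w = 0

Set up α₁u + … + α₃w = 0 and solve the homogeneous system.
The free variable yields coefficients (1, 3, 3) (any nonzero multiple also works).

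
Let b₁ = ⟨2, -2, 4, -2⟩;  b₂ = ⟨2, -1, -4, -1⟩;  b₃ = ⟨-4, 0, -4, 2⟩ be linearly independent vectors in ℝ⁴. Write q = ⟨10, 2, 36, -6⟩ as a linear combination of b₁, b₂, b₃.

q = b₁ - 4b₂ - 4b₃

Write q = a₁b₁ + … + a₃b₃ and equate components.
Row-reducing the augmented matrix gives the unique coefficients (a₁, a₂, a₃) = (1, -4, -4).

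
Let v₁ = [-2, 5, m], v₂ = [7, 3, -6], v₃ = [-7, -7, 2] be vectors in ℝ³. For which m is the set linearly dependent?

m = 53/7

The vectors are dependent exactly when the determinant of the matrix with rows v₁, v₂, v₃ vanishes.
Cofactor expansion gives det = 212 - 28*m.
Solving 212 - 28*m = 0 yields m = 53/7.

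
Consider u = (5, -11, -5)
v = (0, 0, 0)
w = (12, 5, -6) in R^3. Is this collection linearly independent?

One of the vectors is the zero vector, so the set is linearly dependent.

linearly dependent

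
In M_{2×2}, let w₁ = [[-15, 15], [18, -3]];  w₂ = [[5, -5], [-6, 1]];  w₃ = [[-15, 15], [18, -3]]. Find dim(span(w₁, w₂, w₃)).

Pass to coordinate vectors with respect to the basis {E₁₁, E₁₂, E₂₁, E₂₂}.
Form the matrix with w₁, w₂, w₃ as columns and reduce.
Reduction leaves 1 leading entry, giving rank 1.

dim = 1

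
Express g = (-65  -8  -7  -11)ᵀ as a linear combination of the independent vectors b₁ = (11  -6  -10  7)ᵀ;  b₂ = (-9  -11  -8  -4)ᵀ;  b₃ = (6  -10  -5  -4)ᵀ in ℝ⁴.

g = -b₁ + 4b₂ - 3b₃

Write g = α₁b₁ + … + α₃b₃ and equate components.
Back-substitution yields (α₁, α₂, α₃) = (-1, 4, -3).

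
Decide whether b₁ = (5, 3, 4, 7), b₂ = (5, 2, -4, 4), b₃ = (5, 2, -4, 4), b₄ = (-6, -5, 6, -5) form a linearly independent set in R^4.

linearly dependent

Two of the vectors are equal, giving an immediate dependence.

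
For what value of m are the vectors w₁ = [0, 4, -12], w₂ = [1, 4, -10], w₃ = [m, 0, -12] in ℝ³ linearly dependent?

Dependence holds iff the 3×3 matrix [w₁ w₂ w₃] is singular.
The determinant works out to 8*m + 48.
This vanishes exactly when m = -6.

m = -6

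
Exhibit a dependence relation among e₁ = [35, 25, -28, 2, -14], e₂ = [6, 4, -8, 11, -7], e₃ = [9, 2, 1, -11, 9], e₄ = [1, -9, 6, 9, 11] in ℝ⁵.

e₁ - 3e₂ - 2e₃ + e₄ = 0

Solve the homogeneous system with e₁, e₂, e₃, e₄ as columns by row-reducing the coefficient matrix.
The free variable yields coefficients (1, -3, -2, 1) (any nonzero multiple also works).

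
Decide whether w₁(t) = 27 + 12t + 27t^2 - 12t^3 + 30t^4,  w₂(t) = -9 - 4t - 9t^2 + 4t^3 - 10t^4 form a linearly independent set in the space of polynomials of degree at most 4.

Write each element as a coordinate vector in ℝ⁵ using {1, t, …, t^4}.
Row-reduce the matrix whose columns are w₁, w₂.
The reduction yields 1 nonzero row, so the rank is 1.
Since rank 1 < 2, the set is linearly dependent.

linearly dependent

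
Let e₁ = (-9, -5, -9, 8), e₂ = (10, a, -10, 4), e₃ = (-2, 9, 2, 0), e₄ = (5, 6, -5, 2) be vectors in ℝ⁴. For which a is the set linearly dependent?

Dependence holds iff the 4×4 matrix [e₁ e₂ e₃ e₄] is singular.
Expanding, det = 864 - 72*a.
This vanishes exactly when a = 12.

a = 12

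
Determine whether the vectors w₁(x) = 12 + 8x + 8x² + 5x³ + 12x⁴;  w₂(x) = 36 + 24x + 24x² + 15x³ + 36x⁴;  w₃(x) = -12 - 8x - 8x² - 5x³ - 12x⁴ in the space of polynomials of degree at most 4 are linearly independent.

Write each element as a coordinate vector in ℝ⁵ using {1, x, …, x⁴}.
Place the vectors as rows of a 3×5 matrix and reduce to echelon form.
The reduction yields 1 nonzero row, so the rank is 1.
Since rank 1 < 3, the set is linearly dependent.
Indeed 3w₁ - w₂ = 0.

linearly dependent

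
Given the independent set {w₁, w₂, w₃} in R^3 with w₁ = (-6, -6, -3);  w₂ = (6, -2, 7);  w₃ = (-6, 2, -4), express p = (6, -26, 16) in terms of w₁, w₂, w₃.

Solve the system with w₁, w₂, w₃ as columns and p as the right-hand side.
The system has the unique solution (c₁, c₂, c₃) = (3, 3, -1).

p = 3w₁ + 3w₂ - w₃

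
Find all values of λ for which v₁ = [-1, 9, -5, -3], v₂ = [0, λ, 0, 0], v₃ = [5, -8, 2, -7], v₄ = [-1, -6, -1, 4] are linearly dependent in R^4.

The set is linearly dependent precisely when det[v₁; v₂; v₃; v₄] = 0.
Cofactor expansion gives det = 73*λ.
This vanishes exactly when λ = 0.

λ = 0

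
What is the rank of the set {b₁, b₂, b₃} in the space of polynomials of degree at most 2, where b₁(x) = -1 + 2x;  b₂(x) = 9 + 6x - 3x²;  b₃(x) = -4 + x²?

2

Represent each element by its coordinate vector in ℝ³.
Apply Gaussian elimination to the matrix whose rows are b₁, b₂, b₃.
Exactly 2 pivots survive; hence the rank is 2.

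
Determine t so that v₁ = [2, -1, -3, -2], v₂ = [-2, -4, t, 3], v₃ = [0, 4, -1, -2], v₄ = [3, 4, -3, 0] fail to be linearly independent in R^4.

t = 7/2

Place the vectors as rows of a 4×4 matrix; dependence ⇔ determinant zero.
Expanding, det = 161 - 46*t.
Solving 161 - 46*t = 0 yields t = 7/2.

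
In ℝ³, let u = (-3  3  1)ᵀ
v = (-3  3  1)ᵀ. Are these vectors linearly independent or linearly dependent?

Place the vectors as rows of a 2×3 matrix and reduce to echelon form.
The reduction yields 1 nonzero row, so the rank is 1.
Since rank 1 < 2, the set is linearly dependent.
Indeed u - v = 0.

linearly dependent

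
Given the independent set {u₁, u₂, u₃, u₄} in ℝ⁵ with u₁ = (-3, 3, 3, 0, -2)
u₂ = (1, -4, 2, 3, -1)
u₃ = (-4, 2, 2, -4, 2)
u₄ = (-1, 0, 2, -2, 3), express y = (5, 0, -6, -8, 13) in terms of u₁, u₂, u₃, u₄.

Set up the augmented matrix [u₁ | u₂ | u₃ | u₄ | y] and row-reduce.
The system has the unique solution (c₁, …, c₄) = (-2, -2, -1, 3).

y = -2u₁ - 2u₂ - u₃ + 3u₄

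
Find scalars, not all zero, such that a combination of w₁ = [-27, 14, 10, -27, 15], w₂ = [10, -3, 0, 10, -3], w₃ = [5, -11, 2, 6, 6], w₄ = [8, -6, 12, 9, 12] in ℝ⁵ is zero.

Write the vectors as columns of a matrix and find a nonzero vector in its null space.
One solution (up to scaling) is (1, 3, 1, -1).

w₁ + 3w₂ + w₃ - w₄ = 0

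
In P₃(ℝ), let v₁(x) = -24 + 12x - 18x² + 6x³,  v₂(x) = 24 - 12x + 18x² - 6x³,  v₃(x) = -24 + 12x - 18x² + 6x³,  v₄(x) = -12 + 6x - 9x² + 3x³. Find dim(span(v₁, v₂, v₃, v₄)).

1

Represent each element by its coordinate vector in ℝ⁴.
Form the matrix with v₁, v₂, v₃, v₄ as columns and reduce.
There is 1 pivot column, so rank = 1.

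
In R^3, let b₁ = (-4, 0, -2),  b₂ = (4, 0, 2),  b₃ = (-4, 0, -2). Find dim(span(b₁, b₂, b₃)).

Form the matrix with b₁, b₂, b₃ as columns and reduce.
Reduction leaves 1 leading entry, giving rank 1.

dim = 1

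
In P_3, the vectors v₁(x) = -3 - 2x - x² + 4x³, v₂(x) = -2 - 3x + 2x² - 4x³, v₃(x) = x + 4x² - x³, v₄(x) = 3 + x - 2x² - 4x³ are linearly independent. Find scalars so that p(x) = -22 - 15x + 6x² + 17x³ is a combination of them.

p = 2v₁ + 2v₂ - v₃ - 4v₄

Work in coordinates with respect to the standard basis {1, x, …, x³}.
Write p = c₁v₁ + … + c₄v₄ and equate components.
The system has the unique solution (c₁, …, c₄) = (2, 2, -1, -4).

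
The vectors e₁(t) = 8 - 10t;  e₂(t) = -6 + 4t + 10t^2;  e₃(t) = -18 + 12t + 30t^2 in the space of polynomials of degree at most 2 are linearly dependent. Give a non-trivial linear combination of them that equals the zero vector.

Write each element as a vector in ℝ³ using {1, t, t^2}.
Solve the homogeneous system with e₁, e₂, e₃ as columns by row-reducing the coefficient matrix.
A generator of the null space is (0, 3, -1).

3e₂ - e₃ = 0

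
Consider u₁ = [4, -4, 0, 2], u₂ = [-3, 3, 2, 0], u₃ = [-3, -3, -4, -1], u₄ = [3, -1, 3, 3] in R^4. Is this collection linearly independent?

linearly independent

Place the vectors as rows of a 4×4 matrix and reduce to echelon form.
The reduction yields 4 nonzero rows, so the rank is 4.
Since rank = 4 (the number of vectors), the set is linearly independent.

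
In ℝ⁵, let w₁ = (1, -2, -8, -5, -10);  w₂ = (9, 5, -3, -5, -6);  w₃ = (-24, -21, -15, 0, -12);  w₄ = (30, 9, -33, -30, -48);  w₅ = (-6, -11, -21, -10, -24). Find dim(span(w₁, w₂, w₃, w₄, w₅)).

dim = 2

Apply Gaussian elimination to the matrix whose rows are w₁, w₂, w₃, w₄, w₅.
The echelon form has 2 nonzero rows, so the rank is 2.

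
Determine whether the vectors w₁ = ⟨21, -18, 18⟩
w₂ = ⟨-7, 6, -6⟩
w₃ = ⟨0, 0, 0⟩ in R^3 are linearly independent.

linearly dependent

One of the vectors is the zero vector, so the set is linearly dependent.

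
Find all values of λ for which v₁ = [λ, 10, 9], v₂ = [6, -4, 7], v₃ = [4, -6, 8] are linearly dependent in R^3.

λ = 38

Place the vectors as rows of a 3×3 matrix; dependence ⇔ determinant zero.
Cofactor expansion gives det = 10*λ - 380.
Setting this to zero gives λ = 38.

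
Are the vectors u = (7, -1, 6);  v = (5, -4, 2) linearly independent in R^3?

linearly independent

Row-reduce the matrix whose columns are u, v.
The reduction yields 2 nonzero rows, so the rank is 2.
Since rank = 2 (the number of vectors), the set is linearly independent.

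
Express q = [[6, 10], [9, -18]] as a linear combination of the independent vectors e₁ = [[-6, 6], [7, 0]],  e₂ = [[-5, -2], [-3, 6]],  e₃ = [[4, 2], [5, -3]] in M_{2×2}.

Take coordinate vectors relative to {E₁₁, E₁₂, E₂₁, E₂₂}.
Write q = c₁e₁ + … + c₃e₃ and equate components.
Row-reducing the augmented matrix gives the unique coefficients (c₁, c₂, c₃) = (1, -4, -2).

q = e₁ - 4e₂ - 2e₃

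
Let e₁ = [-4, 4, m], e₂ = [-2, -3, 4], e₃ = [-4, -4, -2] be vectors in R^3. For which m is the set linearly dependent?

Dependence holds iff the 3×3 matrix [e₁ e₂ e₃] is singular.
Expanding, det = -4*m - 168.
This vanishes exactly when m = -42.

m = -42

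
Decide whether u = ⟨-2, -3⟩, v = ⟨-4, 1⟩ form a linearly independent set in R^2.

linearly independent

Form the 2×2 matrix with these as columns; its determinant is -14.
A nonzero determinant means the columns are linearly independent.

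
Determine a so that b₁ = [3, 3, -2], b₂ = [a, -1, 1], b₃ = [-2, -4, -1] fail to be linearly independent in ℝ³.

a = -13/11

The set is linearly dependent precisely when det[b₁; b₂; b₃] = 0.
Cofactor expansion gives det = 11*a + 13.
This vanishes exactly when a = -13/11.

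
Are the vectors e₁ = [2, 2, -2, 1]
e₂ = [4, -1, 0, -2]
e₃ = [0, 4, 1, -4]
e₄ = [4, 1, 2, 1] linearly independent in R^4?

linearly independent

Form the 4×4 matrix with these as columns; its determinant is -318.
A nonzero determinant means the columns are linearly independent.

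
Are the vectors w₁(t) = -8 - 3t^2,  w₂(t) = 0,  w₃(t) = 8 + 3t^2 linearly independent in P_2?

Take coordinates with respect to the standard basis {1, t, t^2}.
One of the vectors is the zero vector, so the set is linearly dependent.

linearly dependent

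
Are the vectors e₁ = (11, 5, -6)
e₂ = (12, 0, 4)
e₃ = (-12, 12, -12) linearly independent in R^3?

linearly independent

Form the 3×3 matrix with these as columns; its determinant is -912.
A nonzero determinant means the columns are linearly independent.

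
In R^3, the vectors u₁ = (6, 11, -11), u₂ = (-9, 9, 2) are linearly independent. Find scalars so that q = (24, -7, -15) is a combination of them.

q = u₁ - 2u₂

Set up the augmented matrix [u₁ | u₂ | q] and row-reduce.
Back-substitution yields (α₁, α₂) = (1, -2).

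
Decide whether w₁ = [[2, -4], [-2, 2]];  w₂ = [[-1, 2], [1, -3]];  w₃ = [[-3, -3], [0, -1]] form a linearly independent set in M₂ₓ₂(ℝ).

Write each element as a coordinate vector in ℝ⁴ using {E₁₁, E₁₂, E₂₁, E₂₂}.
Place the vectors as rows of a 3×4 matrix and reduce to echelon form.
The reduction yields 3 nonzero rows, so the rank is 3.
Since rank = 3 (the number of vectors), the set is linearly independent.

linearly independent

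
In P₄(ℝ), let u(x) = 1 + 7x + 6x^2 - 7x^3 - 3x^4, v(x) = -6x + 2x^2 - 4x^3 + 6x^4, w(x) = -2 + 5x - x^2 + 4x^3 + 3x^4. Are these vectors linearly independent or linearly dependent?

Take coordinates with respect to the standard basis {1, x, …, x^4}.
Place the vectors as rows of a 3×5 matrix and reduce to echelon form.
The reduction yields 3 nonzero rows, so the rank is 3.
Since rank = 3 (the number of vectors), the set is linearly independent.

linearly independent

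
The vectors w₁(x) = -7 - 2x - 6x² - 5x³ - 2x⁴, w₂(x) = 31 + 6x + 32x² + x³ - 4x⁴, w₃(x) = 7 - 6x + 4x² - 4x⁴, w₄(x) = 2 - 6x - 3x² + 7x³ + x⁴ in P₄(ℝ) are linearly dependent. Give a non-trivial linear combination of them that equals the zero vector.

Pass to coordinate vectors relative to the basis {1, x, …, x⁴}.
Set up α₁w₁ + … + α₄w₄ = 0 and solve the homogeneous system.
The free variable yields coefficients (3, 1, -2, 2) (any nonzero multiple also works).

3w₁ + w₂ - 2w₃ + 2w₄ = 0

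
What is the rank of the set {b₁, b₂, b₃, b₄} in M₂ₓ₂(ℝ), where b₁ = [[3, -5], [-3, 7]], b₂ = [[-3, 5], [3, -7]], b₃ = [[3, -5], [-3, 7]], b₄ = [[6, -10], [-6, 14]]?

rank 1

Represent each element by its coordinate vector in ℝ⁴.
Put the 4×4 matrix [b₁|b₂|b₃|b₄] into echelon form.
Reduction leaves 1 leading entry, giving rank 1.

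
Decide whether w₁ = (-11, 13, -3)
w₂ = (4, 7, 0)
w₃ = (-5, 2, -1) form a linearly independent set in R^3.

Row-reduce the matrix whose columns are w₁, w₂, w₃.
The reduction yields 2 nonzero rows, so the rank is 2.
Since rank 2 < 3, the set is linearly dependent.

linearly dependent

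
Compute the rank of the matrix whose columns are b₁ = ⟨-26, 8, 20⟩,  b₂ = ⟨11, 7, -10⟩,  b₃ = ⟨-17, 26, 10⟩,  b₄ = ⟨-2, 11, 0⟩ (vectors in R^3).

Apply Gaussian elimination to the matrix whose rows are b₁, b₂, b₃, b₄.
Reduction leaves 2 leading entries, giving rank 2.
(With 4 elements in a 3-dimensional space the rank is at most 3.)

rank 2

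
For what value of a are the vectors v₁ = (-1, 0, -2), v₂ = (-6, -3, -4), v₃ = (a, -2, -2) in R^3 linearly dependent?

The vectors are dependent exactly when the determinant of the matrix with rows v₁, v₂, v₃ vanishes.
The determinant works out to -6*a - 22.
This vanishes exactly when a = -11/3.

a = -11/3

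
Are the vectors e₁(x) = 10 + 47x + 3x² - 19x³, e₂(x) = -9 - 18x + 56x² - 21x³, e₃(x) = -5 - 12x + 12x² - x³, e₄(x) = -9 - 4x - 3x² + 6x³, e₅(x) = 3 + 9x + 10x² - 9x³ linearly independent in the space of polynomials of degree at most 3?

Take coordinates with respect to the standard basis {1, x, …, x³}.
There are 5 vectors in a 4-dimensional space, so they cannot be linearly independent.

linearly dependent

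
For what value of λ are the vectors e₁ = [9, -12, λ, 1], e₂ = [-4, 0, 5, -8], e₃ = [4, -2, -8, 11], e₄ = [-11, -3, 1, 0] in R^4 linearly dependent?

Dependence holds iff the 4×4 matrix [e₁ e₂ e₃ e₄] is singular.
Cofactor expansion gives det = 140*λ + 1785.
Setting this to zero gives λ = -51/4.

λ = -51/4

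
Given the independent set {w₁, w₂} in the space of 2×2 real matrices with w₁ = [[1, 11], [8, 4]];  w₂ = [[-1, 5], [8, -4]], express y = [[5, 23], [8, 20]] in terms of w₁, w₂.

y = 3w₁ - 2w₂

Work in coordinates with respect to the standard basis {E₁₁, E₁₂, E₂₁, E₂₂}.
Set up the augmented matrix [w₁ | w₂ | y] and row-reduce.
Row-reducing the augmented matrix gives the unique coefficients (α₁, α₂) = (3, -2).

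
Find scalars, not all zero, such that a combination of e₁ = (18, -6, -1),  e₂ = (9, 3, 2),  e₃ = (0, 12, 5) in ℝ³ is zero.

e₁ - 2e₂ + e₃ = 0

Write the vectors as columns of a matrix and find a nonzero vector in its null space.
A generator of the null space is (1, -2, 1).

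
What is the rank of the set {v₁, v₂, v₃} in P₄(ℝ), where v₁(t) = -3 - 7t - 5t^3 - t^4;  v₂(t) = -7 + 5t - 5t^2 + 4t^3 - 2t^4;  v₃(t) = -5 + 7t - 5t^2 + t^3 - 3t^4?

Pass to coordinate vectors with respect to the basis {1, t, …, t^4}.
Form the matrix with v₁, v₂, v₃ as columns and reduce.
The echelon form has 3 nonzero rows, so the rank is 3.

rank 3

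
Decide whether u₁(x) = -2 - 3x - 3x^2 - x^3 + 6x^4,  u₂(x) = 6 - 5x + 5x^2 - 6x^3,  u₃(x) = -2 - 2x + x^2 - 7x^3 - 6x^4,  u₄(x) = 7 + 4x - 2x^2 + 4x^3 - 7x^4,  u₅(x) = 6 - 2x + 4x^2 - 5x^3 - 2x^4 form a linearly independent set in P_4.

Write each element as a coordinate vector in ℝ⁵ using {1, x, …, x^4}.
The matrix [u₁|u₂|u₃|u₄|u₅] has determinant -5850.
A nonzero determinant means the columns are linearly independent.

linearly independent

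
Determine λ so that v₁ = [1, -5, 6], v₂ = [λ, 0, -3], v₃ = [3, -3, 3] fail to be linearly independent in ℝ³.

λ = 12

The vectors are dependent exactly when the determinant of the matrix with rows v₁, v₂, v₃ vanishes.
Cofactor expansion gives det = 36 - 3*λ.
Solving 36 - 3*λ = 0 yields λ = 12.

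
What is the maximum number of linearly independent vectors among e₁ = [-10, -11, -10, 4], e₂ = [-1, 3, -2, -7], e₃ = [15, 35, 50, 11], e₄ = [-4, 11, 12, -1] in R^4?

3

Apply Gaussian elimination to the matrix whose rows are e₁, e₂, e₃, e₄.
Reduction leaves 3 leading entries, giving rank 3.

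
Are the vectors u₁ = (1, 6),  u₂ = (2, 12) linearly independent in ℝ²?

Row-reduce the matrix whose columns are u₁, u₂.
The reduction yields 1 nonzero row, so the rank is 1.
Since rank 1 < 2, the set is linearly dependent.

linearly dependent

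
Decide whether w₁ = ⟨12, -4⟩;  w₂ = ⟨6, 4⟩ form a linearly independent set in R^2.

linearly independent

Form the 2×2 matrix with these as columns; its determinant is 72.
A nonzero determinant means the columns are linearly independent.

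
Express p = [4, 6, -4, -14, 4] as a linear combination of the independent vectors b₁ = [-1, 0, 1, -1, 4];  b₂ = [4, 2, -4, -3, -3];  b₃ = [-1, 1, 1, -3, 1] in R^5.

p = 2b₁ + 2b₂ + 2b₃

Since b₁, b₂, b₃ are independent, the coefficients expressing p are uniquely determined by a linear system.
Back-substitution yields (a₁, a₂, a₃) = (2, 2, 2).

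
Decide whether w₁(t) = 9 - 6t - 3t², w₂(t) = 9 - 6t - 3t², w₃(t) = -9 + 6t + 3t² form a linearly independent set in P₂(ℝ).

linearly dependent

Write each element as a coordinate vector in ℝ³ using {1, t, t²}.
Row-reduce the matrix whose columns are w₁, w₂, w₃.
The reduction yields 1 nonzero row, so the rank is 1.
Since rank 1 < 3, the set is linearly dependent.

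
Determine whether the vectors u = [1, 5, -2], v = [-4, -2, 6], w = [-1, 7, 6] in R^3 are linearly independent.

linearly independent

Form the 3×3 matrix with these as columns; its determinant is 96.
A nonzero determinant means the columns are linearly independent.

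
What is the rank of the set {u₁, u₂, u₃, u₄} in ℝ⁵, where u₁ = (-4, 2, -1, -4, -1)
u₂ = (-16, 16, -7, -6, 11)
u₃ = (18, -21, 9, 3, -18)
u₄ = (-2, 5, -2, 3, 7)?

2

Row-reduce the 4×5 matrix with these as rows.
There are 2 pivot columns, so rank = 2.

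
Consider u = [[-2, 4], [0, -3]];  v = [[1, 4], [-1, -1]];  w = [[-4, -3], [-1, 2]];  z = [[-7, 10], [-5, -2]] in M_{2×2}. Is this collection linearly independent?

Write each element as a coordinate vector in ℝ⁴ using {E₁₁, E₁₂, E₂₁, E₂₂}.
The matrix [u|v|w|z] has determinant 0.
A zero determinant means the columns are linearly dependent.
Indeed u + 3v + 2w - z = 0.

linearly dependent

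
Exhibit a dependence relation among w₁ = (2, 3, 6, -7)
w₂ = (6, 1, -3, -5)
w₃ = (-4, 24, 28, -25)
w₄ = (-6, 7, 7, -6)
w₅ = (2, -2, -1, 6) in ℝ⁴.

2w₁ + w₂ - w₃ + 3w₄ + 2w₅ = 0

Set up α₁w₁ + … + α₅w₅ = 0 and solve the homogeneous system.
The free variable yields coefficients (2, 1, -1, 3, 2) (any nonzero multiple also works).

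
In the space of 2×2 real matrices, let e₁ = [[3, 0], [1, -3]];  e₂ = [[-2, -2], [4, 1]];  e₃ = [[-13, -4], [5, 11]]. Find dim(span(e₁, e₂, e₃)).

dim = 2

Represent each element by its coordinate vector in ℝ⁴.
Apply Gaussian elimination to the matrix whose rows are e₁, e₂, e₃.
The echelon form has 2 nonzero rows, so the rank is 2.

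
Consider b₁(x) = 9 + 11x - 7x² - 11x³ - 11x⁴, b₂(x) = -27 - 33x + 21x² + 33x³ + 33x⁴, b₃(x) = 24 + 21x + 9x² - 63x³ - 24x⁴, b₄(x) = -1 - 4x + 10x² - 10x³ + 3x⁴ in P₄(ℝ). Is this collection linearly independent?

Write each element as a coordinate vector in ℝ⁵ using {1, x, …, x⁴}.
Place the vectors as rows of a 4×5 matrix and reduce to echelon form.
The reduction yields 2 nonzero rows, so the rank is 2.
Since rank 2 < 4, the set is linearly dependent.
Indeed 3b₁ + b₂ = 0.

linearly dependent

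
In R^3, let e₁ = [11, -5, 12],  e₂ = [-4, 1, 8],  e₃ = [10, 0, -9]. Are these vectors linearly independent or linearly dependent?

linearly independent

Place the vectors as rows of a 3×3 matrix and reduce to echelon form.
The reduction yields 3 nonzero rows, so the rank is 3.
Since rank = 3 (the number of vectors), the set is linearly independent.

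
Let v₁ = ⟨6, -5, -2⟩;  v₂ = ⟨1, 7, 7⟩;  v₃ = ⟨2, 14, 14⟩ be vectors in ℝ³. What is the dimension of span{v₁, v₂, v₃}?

Put the 3×3 matrix [v₁|v₂|v₃] into echelon form.
The echelon form has 2 nonzero rows, so the rank is 2.

2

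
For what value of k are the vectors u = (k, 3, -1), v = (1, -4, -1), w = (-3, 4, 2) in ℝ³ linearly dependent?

k = 11/4

The set is linearly dependent precisely when det[u; v; w] = 0.
The determinant works out to 11 - 4*k.
Solving 11 - 4*k = 0 yields k = 11/4.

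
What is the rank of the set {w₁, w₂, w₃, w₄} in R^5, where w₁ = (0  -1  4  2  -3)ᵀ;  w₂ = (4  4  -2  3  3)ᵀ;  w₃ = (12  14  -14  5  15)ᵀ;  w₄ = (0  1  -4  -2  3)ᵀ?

Put the 5×4 matrix [w₁|w₂|w₃|w₄] into echelon form.
There are 2 pivot columns, so rank = 2.

rank 2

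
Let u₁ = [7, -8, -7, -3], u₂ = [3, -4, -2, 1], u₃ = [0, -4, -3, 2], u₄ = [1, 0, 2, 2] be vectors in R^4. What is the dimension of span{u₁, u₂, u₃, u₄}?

3

Row-reduce the 4×4 matrix with these as rows.
Reduction leaves 3 leading entries, giving rank 3.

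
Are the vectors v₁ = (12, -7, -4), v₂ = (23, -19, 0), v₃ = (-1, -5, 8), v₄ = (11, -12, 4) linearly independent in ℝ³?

linearly dependent

There are 4 vectors in a 3-dimensional space, so they cannot be linearly independent.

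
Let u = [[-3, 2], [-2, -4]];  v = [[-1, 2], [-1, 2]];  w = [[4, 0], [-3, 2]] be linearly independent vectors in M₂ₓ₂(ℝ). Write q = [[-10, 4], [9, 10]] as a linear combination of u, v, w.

Identify each element with its coordinate vector in ℝ⁴ via {E₁₁, E₁₂, E₂₁, E₂₂}.
Set up the augmented matrix [u | v | w | q] and row-reduce.
The system has the unique solution (a₁, a₂, a₃) = (-2, 4, -3).

q = -2u + 4v - 3w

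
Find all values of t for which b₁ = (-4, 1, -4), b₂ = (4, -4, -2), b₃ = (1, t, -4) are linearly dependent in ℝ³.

The set is linearly dependent precisely when det[b₁; b₂; b₃] = 0.
Expanding, det = -24*t - 66.
Solving -24*t - 66 = 0 yields t = -11/4.

t = -11/4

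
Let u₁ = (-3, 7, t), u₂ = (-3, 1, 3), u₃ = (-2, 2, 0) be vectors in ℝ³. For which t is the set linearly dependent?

Dependence holds iff the 3×3 matrix [u₁ u₂ u₃] is singular.
Expanding, det = -4*t - 24.
Setting this to zero gives t = -6.

t = -6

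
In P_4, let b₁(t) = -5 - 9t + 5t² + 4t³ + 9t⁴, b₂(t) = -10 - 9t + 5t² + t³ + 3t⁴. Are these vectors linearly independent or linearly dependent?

Write each element as a coordinate vector in ℝ⁵ using {1, t, …, t⁴}.
Place the vectors as rows of a 2×5 matrix and reduce to echelon form.
The reduction yields 2 nonzero rows, so the rank is 2.
Since rank = 2 (the number of vectors), the set is linearly independent.

linearly independent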